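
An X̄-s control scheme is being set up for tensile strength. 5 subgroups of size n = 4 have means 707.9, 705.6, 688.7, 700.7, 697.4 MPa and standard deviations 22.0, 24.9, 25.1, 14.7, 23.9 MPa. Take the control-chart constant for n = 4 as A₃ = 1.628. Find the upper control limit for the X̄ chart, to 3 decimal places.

736.071

X̄̄ = (707.9 + 705.6 + 688.7 + 700.7 + 697.4) / 5 = 700.0600
s̄ = (22.0 + 24.9 + 25.1 + 14.7 + 23.9) / 5 = 22.1200
UCL = X̄̄ + A₃·s̄ = 700.0600 + 1.628 × 22.1200 = 736.0714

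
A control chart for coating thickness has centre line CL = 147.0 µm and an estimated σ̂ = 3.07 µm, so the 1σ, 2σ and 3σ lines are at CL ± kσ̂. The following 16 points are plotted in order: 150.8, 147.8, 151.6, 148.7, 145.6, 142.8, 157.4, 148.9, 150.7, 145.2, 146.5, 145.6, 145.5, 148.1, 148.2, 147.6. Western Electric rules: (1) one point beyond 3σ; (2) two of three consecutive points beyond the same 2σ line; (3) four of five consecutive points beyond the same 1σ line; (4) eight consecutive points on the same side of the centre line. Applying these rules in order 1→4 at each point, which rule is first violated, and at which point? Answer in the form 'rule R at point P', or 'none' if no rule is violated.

Zone of each point (C = within 1σ̂, B = 1σ̂–2σ̂, A = 2σ̂–3σ̂, * = beyond 3σ̂; sign = side of CL): 1:+B, 2:+C, 3:+B, 4:+C, 5:-C, 6:-B, 7:+*, 8:+C, 9:+B, 10:-C, 11:-C, 12:-C, 13:-C, 14:+C, 15:+C, 16:+C
Rule 1 (one point beyond the 3σ limits) is satisfied at point 7.

rule 1 at point 7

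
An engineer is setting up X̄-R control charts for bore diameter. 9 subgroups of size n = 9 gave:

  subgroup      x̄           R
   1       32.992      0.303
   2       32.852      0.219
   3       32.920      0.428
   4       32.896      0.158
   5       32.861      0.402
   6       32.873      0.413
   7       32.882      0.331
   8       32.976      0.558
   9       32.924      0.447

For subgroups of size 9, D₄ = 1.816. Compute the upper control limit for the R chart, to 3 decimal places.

0.658

R̄ = (0.303 + 0.219 + 0.428 + 0.158 + 0.402 + 0.413 + 0.331 + 0.558 + 0.447) / 9 = 3.2590 / 9 = 0.3621
UCL_R = D₄·R̄ = 1.816 × 0.3621 = 0.6576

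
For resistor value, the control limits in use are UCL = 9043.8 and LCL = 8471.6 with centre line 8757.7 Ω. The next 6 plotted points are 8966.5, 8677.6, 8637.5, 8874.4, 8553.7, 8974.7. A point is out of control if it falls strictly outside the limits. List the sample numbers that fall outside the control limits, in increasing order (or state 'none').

none

All 6 points lie within [8471.6, 9043.8].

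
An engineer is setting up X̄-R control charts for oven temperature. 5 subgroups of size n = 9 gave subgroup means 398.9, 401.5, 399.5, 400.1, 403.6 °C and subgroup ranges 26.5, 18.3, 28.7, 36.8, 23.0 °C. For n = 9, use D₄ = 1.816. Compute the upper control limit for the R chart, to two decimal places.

48.41

R̄ = (26.5 + 18.3 + 28.7 + 36.8 + 23.0) / 5 = 133.3000 / 5 = 26.6600
UCL_R = D₄·R̄ = 1.816 × 26.6600 = 48.4146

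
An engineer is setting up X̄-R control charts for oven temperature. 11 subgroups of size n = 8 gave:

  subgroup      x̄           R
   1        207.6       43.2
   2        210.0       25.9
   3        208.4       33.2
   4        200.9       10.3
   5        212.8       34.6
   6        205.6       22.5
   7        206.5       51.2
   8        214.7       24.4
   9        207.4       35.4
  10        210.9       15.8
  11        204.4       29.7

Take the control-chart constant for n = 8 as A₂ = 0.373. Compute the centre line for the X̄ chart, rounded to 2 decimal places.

208.11

X̄̄ = (207.6 + 210.0 + 208.4 + 200.9 + 212.8 + 205.6 + 206.5 + 214.7 + 207.4 + 210.9 + 204.4) / 11 = 2289.2000 / 11 = 208.1091
CL = X̄̄ = 208.1091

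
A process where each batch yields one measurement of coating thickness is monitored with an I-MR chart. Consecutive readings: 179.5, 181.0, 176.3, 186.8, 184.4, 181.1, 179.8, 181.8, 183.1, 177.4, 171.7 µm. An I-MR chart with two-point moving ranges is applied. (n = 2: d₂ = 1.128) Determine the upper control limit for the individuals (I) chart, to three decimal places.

190.476

X̄ = (179.5 + 181.0 + 176.3 + 186.8 + 184.4 + 181.1 + 179.8 + 181.8 + 183.1 + 177.4 + 171.7) / 11 = 180.2636
Moving ranges: 1.5, 4.7, 10.5, 2.4, 3.3, 1.3, 2.0, 1.3, 5.7, 5.7; M̄R̄ = 38.4000 / 10 = 3.8400
UCL = X̄ + 3·M̄R̄/d₂ = 180.2636 + 3 × 3.8400 / 1.128 = 190.4764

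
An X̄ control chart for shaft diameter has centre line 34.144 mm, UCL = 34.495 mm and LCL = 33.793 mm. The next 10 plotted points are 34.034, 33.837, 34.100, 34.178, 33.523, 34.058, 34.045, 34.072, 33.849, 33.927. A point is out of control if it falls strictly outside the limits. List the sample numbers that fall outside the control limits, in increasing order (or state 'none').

5

Compare each point to [33.793, 34.495]: sample 5 = 33.523 < LCL.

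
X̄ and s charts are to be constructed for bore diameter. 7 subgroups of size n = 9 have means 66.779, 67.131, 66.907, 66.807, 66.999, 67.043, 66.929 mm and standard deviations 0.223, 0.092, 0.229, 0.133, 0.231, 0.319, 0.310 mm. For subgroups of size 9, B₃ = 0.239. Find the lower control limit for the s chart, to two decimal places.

s̄ = (0.223 + 0.092 + 0.229 + 0.133 + 0.231 + 0.319 + 0.310) / 7 = 0.2196
LCL_s = B₃·s̄ = 0.239 × 0.2196 = 0.0525

0.05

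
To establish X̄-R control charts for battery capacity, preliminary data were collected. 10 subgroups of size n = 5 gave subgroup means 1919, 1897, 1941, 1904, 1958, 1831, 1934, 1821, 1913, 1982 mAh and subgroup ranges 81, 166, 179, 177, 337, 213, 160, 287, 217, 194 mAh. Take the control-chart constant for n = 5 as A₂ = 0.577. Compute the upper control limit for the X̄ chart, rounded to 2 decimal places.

2026.03

X̄̄ = (1919 + 1897 + 1941 + 1904 + 1958 + 1831 + 1934 + 1821 + 1913 + 1982) / 10 = 19100.0000 / 10 = 1910.0000
R̄ = (81 + 166 + 179 + 177 + 337 + 213 + 160 + 287 + 217 + 194) / 10 = 2011.0000 / 10 = 201.1000
UCL = X̄̄ + A₂·R̄ = 1910.0000 + 0.577 × 201.1000 = 2026.0347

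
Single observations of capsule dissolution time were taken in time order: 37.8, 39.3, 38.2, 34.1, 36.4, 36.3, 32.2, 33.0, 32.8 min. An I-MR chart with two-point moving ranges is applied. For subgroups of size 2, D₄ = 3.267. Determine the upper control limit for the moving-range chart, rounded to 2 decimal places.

5.80

Moving ranges: 1.5, 1.1, 4.1, 2.3, 0.1, 4.1, 0.8, 0.2; M̄R̄ = 14.2000 / 8 = 1.7750
UCL_MR = D₄·M̄R̄ = 3.267 × 1.7750 = 5.7989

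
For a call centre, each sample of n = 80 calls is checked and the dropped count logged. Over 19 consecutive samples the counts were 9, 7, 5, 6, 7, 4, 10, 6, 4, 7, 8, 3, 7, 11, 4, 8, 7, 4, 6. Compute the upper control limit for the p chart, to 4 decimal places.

0.1724

p̄ = Σdᵢ / (k·n) = 123 / (19 × 80) = 0.08092
UCL = p̄ + 3·√(p̄(1−p̄)/n) = 0.08092 + 3 × √(0.08092×0.91908/80) = 0.08092 + 3 × 0.03049 = 0.17239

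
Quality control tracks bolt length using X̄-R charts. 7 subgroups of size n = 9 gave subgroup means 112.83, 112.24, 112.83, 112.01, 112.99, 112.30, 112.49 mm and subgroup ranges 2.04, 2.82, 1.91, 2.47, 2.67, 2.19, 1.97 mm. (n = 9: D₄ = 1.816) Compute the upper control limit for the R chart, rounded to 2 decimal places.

R̄ = (2.04 + 2.82 + 1.91 + 2.47 + 2.67 + 2.19 + 1.97) / 7 = 16.0700 / 7 = 2.2957
UCL_R = D₄·R̄ = 1.816 × 2.2957 = 4.1690

4.17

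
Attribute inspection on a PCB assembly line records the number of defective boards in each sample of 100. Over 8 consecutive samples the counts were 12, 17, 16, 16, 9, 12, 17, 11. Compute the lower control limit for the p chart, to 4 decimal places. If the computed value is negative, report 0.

p̄ = Σdᵢ / (k·n) = 110 / (8 × 100) = 0.13750
LCL = p̄ − 3·√(p̄(1−p̄)/n) = 0.13750 − 3 × 0.03444 = 0.03419

0.0342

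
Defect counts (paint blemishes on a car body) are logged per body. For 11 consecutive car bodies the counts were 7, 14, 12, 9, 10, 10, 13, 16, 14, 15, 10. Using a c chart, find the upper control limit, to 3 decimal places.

c̄ = (7 + 14 + 12 + 9 + 10 + 10 + 13 + 16 + 14 + 15 + 10) / 11 = 130 / 11 = 11.8182
UCL = c̄ + 3√c̄ = 11.8182 + 3 × √11.8182 = 11.8182 + 3 × 3.4378 = 22.1315

22.131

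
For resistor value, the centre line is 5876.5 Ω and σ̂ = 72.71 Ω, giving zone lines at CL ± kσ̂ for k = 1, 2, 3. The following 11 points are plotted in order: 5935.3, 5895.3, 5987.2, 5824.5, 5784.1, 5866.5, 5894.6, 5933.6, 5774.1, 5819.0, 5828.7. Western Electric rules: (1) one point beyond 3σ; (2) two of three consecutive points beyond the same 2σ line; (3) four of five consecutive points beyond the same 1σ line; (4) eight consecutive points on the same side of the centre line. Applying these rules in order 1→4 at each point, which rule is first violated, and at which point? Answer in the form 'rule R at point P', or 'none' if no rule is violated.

Zone of each point (C = within 1σ̂, B = 1σ̂–2σ̂, A = 2σ̂–3σ̂, * = beyond 3σ̂; sign = side of CL): 1:+C, 2:+C, 3:+B, 4:-C, 5:-B, 6:-C, 7:+C, 8:+C, 9:-B, 10:-C, 11:-C
No rule fires across all 11 points.

none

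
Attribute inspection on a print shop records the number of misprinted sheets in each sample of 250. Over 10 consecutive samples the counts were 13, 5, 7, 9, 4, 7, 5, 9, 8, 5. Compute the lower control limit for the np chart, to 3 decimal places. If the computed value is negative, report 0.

p̄ = Σdᵢ / (k·n) = 72 / (10 × 250) = 0.02880
LCL = np̄ − 3·√(np̄(1−p̄)) = 7.2000 − 3 × 2.6444 = -0.7331 → 0 (negative, so LCL = 0)

0.000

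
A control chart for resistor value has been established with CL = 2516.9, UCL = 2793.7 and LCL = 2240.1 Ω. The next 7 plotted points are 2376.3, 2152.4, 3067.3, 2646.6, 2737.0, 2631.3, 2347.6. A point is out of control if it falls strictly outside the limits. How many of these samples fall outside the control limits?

Compare each point to [2240.1, 2793.7]: sample 2 = 2152.4 < LCL; sample 3 = 3067.3 > UCL.

2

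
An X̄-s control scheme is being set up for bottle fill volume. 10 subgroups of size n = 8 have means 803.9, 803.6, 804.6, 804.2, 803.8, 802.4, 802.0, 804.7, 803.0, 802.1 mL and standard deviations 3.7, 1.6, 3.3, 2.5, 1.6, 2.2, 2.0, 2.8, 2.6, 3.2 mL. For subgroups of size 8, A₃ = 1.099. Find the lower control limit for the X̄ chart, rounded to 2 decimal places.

X̄̄ = (803.9 + 803.6 + 804.6 + 804.2 + 803.8 + 802.4 + 802.0 + 804.7 + 803.0 + 802.1) / 10 = 803.4300
s̄ = (3.7 + 1.6 + 3.3 + 2.5 + 1.6 + 2.2 + 2.0 + 2.8 + 2.6 + 3.2) / 10 = 2.5500
LCL = X̄̄ − A₃·s̄ = 803.4300 − 1.099 × 2.5500 = 800.6276

800.63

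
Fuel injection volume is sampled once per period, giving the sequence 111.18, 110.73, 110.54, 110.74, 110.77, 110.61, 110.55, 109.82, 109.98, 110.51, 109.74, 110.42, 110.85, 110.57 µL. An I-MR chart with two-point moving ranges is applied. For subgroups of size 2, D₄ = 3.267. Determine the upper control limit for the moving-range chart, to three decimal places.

Moving ranges: 0.45, 0.19, 0.20, 0.03, 0.16, 0.06, 0.73, 0.16, 0.53, 0.77, 0.68, 0.43, 0.28; M̄R̄ = 4.6700 / 13 = 0.3592
UCL_MR = D₄·M̄R̄ = 3.267 × 0.3592 = 1.1736

1.174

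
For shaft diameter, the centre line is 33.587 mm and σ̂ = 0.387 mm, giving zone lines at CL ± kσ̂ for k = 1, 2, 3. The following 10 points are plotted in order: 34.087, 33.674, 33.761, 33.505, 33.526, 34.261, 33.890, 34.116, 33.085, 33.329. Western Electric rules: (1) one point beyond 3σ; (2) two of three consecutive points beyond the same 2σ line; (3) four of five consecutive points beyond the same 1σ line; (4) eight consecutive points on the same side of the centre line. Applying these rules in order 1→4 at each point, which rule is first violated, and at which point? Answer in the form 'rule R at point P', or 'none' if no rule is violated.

Zone of each point (C = within 1σ̂, B = 1σ̂–2σ̂, A = 2σ̂–3σ̂, * = beyond 3σ̂; sign = side of CL): 1:+B, 2:+C, 3:+C, 4:-C, 5:-C, 6:+B, 7:+C, 8:+B, 9:-B, 10:-C
No rule fires across all 10 points.

none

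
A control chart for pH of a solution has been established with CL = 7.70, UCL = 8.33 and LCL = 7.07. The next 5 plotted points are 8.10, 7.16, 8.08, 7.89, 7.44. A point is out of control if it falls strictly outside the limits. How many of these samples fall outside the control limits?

All 5 points lie within [7.07, 8.33].

0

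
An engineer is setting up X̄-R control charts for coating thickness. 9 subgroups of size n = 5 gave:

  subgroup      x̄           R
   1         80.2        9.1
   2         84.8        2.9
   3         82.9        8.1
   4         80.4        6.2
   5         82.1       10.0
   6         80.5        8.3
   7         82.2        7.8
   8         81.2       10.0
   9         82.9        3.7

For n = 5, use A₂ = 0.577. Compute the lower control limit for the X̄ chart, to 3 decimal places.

X̄̄ = (80.2 + 84.8 + 82.9 + 80.4 + 82.1 + 80.5 + 82.2 + 81.2 + 82.9) / 9 = 737.2000 / 9 = 81.9111
R̄ = (9.1 + 2.9 + 8.1 + 6.2 + 10.0 + 8.3 + 7.8 + 10.0 + 3.7) / 9 = 66.1000 / 9 = 7.3444
LCL = X̄̄ − A₂·R̄ = 81.9111 − 0.577 × 7.3444 = 77.6734

77.673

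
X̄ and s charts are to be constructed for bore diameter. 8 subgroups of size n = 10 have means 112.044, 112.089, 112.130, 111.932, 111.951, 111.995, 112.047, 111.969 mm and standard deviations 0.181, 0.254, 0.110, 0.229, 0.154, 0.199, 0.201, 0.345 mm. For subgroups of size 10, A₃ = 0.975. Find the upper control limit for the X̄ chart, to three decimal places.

112.224

X̄̄ = (112.044 + 112.089 + 112.130 + 111.932 + 111.951 + 111.995 + 112.047 + 111.969) / 8 = 112.0196
s̄ = (0.181 + 0.254 + 0.110 + 0.229 + 0.154 + 0.199 + 0.201 + 0.345) / 8 = 0.2091
UCL = X̄̄ + A₃·s̄ = 112.0196 + 0.975 × 0.2091 = 112.2235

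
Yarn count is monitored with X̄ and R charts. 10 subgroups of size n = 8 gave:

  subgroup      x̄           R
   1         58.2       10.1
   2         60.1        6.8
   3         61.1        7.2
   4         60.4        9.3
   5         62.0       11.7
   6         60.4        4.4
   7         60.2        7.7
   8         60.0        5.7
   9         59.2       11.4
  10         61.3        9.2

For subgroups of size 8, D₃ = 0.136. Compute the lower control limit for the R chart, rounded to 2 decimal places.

1.14

R̄ = (10.1 + 6.8 + 7.2 + 9.3 + 11.7 + 4.4 + 7.7 + 5.7 + 11.4 + 9.2) / 10 = 83.5000 / 10 = 8.3500
LCL_R = D₃·R̄ = 0.136 × 8.3500 = 1.1356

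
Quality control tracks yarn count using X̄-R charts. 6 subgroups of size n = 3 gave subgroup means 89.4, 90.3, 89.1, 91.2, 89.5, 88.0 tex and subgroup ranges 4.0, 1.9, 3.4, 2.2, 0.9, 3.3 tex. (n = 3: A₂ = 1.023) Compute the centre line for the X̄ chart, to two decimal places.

X̄̄ = (89.4 + 90.3 + 89.1 + 91.2 + 89.5 + 88.0) / 6 = 537.5000 / 6 = 89.5833
CL = X̄̄ = 89.5833

89.58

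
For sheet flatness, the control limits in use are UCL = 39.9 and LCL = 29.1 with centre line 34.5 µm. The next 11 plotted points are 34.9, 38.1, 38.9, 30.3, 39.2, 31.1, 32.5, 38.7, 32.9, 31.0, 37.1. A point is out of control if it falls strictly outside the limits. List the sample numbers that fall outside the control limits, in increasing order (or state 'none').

All 11 points lie within [29.1, 39.9].

none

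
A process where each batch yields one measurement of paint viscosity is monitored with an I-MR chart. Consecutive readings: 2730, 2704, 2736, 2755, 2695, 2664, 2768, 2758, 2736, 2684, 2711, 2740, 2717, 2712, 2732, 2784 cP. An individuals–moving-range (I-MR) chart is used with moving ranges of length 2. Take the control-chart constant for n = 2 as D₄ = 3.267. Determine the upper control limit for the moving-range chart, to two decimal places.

Moving ranges: 26, 32, 19, 60, 31, 104, 10, 22, 52, 27, 29, 23, 5, 20, 52; M̄R̄ = 512.0000 / 15 = 34.1333
UCL_MR = D₄·M̄R̄ = 3.267 × 34.1333 = 111.5136

111.51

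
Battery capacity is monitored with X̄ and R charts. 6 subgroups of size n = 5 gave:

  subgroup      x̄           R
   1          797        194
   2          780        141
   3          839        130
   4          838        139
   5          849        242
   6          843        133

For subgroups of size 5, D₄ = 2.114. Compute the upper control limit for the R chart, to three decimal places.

344.934

R̄ = (194 + 141 + 130 + 139 + 242 + 133) / 6 = 979.0000 / 6 = 163.1667
UCL_R = D₄·R̄ = 2.114 × 163.1667 = 344.9343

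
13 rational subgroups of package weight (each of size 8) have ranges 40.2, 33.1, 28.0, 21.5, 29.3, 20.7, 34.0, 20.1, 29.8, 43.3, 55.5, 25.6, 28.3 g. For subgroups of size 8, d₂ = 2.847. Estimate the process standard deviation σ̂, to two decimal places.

R̄ = (40.2 + 33.1 + 28.0 + 21.5 + 29.3 + 20.7 + 34.0 + 20.1 + 29.8 + 43.3 + 55.5 + 25.6 + 28.3) / 13 = 31.4923
σ̂ = R̄ / d₂ = 31.4923 / 2.847 = 11.0616

11.06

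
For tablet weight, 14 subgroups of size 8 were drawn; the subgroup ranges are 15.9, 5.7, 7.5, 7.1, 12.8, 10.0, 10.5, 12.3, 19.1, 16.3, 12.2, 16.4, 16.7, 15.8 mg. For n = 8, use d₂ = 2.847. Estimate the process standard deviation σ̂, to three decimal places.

4.473

R̄ = (15.9 + 5.7 + 7.5 + 7.1 + 12.8 + 10.0 + 10.5 + 12.3 + 19.1 + 16.3 + 12.2 + 16.4 + 16.7 + 15.8) / 14 = 12.7357
σ̂ = R̄ / d₂ = 12.7357 / 2.847 = 4.4734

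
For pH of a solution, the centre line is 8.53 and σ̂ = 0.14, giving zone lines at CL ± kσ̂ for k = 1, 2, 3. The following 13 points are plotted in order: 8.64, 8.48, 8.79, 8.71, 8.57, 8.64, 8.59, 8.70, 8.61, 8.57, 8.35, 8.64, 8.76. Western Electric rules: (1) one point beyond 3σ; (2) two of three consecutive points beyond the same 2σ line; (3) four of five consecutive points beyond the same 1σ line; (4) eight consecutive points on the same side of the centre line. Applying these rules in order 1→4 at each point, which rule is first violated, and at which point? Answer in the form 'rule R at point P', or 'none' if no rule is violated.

Zone of each point (C = within 1σ̂, B = 1σ̂–2σ̂, A = 2σ̂–3σ̂, * = beyond 3σ̂; sign = side of CL): 1:+C, 2:-C, 3:+B, 4:+B, 5:+C, 6:+C, 7:+C, 8:+B, 9:+C, 10:+C, 11:-B, 12:+C, 13:+B
Rule 4 (eight consecutive points on the same side of the centre line) is satisfied at point 10.

rule 4 at point 10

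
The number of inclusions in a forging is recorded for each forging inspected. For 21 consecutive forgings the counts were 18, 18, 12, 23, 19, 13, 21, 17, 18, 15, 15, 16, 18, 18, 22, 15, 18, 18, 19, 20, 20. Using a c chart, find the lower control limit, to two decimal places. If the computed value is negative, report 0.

5.12

c̄ = (18 + 18 + 12 + 23 + 19 + 13 + 21 + 17 + 18 + 15 + 15 + 16 + 18 + 18 + 22 + 15 + 18 + 18 + 19 + 20 + 20) / 21 = 373 / 21 = 17.7619
LCL = c̄ − 3√c̄ = 17.7619 − 3 × 4.2145 = 5.1184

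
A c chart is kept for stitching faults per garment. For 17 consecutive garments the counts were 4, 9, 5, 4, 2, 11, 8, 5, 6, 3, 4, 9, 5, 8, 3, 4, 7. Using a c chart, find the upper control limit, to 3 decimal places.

12.872

c̄ = (4 + 9 + 5 + 4 + 2 + 11 + 8 + 5 + 6 + 3 + 4 + 9 + 5 + 8 + 3 + 4 + 7) / 17 = 97 / 17 = 5.7059
UCL = c̄ + 3√c̄ = 5.7059 + 3 × √5.7059 = 5.7059 + 3 × 2.3887 = 12.8720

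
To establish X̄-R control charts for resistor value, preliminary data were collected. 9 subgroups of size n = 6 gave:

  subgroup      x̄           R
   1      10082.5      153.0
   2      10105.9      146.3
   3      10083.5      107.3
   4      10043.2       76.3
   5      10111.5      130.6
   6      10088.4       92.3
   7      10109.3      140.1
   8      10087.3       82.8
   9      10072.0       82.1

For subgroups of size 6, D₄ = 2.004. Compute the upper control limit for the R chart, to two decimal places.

R̄ = (153.0 + 146.3 + 107.3 + 76.3 + 130.6 + 92.3 + 140.1 + 82.8 + 82.1) / 9 = 1010.8000 / 9 = 112.3111
UCL_R = D₄·R̄ = 2.004 × 112.3111 = 225.0715

225.07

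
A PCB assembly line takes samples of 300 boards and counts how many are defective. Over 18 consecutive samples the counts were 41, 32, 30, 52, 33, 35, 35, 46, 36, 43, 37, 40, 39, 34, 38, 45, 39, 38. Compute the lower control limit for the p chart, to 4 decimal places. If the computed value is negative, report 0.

0.0704

p̄ = Σdᵢ / (k·n) = 693 / (18 × 300) = 0.12833
LCL = p̄ − 3·√(p̄(1−p̄)/n) = 0.12833 − 3 × 0.01931 = 0.07040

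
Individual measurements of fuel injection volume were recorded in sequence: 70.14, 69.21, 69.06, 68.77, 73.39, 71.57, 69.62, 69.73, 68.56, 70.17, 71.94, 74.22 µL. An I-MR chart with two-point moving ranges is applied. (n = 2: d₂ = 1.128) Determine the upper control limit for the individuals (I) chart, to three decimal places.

74.569

X̄ = (70.14 + 69.21 + 69.06 + 68.77 + 73.39 + 71.57 + 69.62 + 69.73 + 68.56 + 70.17 + 71.94 + 74.22) / 12 = 70.5317
Moving ranges: 0.93, 0.15, 0.29, 4.62, 1.82, 1.95, 0.11, 1.17, 1.61, 1.77, 2.28; M̄R̄ = 16.7000 / 11 = 1.5182
UCL = X̄ + 3·M̄R̄/d₂ = 70.5317 + 3 × 1.5182 / 1.128 = 74.5694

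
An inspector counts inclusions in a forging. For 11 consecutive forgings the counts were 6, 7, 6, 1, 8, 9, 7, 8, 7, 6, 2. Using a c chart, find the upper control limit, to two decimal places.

13.49

c̄ = (6 + 7 + 6 + 1 + 8 + 9 + 7 + 8 + 7 + 6 + 2) / 11 = 67 / 11 = 6.0909
UCL = c̄ + 3√c̄ = 6.0909 + 3 × √6.0909 = 6.0909 + 3 × 2.4680 = 13.4948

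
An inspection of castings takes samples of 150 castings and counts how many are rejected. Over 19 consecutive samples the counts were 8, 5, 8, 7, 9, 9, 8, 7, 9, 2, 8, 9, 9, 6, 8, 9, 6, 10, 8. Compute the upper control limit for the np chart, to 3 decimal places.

p̄ = Σdᵢ / (k·n) = 145 / (19 × 150) = 0.05088
UCL = np̄ + 3·√(np̄(1−p̄)) = 7.6316 + 3 × √(7.6316×0.94912) = 7.6316 + 3 × 2.6913 = 15.7056

15.706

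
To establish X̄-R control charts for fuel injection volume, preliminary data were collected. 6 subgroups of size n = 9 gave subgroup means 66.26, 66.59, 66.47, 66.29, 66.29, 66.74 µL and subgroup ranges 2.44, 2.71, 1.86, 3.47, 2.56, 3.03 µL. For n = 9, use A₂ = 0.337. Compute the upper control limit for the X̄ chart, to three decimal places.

X̄̄ = (66.26 + 66.59 + 66.47 + 66.29 + 66.29 + 66.74) / 6 = 398.6400 / 6 = 66.4400
R̄ = (2.44 + 2.71 + 1.86 + 3.47 + 2.56 + 3.03) / 6 = 16.0700 / 6 = 2.6783
UCL = X̄̄ + A₂·R̄ = 66.4400 + 0.337 × 2.6783 = 67.3426

67.343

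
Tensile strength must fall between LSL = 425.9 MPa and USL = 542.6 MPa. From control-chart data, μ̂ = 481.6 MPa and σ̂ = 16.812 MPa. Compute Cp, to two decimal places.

1.16

Cp = (USL − LSL) / (6σ̂) = (542.6 − 425.9) / (6 × 16.812) = 116.7000 / 100.8720 = 1.1569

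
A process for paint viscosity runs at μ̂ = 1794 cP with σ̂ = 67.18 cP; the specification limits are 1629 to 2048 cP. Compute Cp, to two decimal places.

Cp = (USL − LSL) / (6σ̂) = (2048 − 1629) / (6 × 67.18) = 419.0000 / 403.0800 = 1.0395

1.04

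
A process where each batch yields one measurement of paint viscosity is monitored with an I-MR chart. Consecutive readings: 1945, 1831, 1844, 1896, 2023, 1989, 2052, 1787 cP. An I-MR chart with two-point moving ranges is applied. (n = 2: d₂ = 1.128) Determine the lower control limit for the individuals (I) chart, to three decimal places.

1667.076

X̄ = (1945 + 1831 + 1844 + 1896 + 2023 + 1989 + 2052 + 1787) / 8 = 1920.8750
Moving ranges: 114, 13, 52, 127, 34, 63, 265; M̄R̄ = 668.0000 / 7 = 95.4286
LCL = X̄ − 3·M̄R̄/d₂ = 1920.8750 − 3 × 95.4286 / 1.128 = 1667.0756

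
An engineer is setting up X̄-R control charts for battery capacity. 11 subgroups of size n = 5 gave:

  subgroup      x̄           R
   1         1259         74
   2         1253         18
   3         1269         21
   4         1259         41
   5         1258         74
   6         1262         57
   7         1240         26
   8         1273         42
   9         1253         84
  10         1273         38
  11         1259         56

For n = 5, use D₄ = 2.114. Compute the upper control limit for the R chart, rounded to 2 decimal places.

R̄ = (74 + 18 + 21 + 41 + 74 + 57 + 26 + 42 + 84 + 38 + 56) / 11 = 531.0000 / 11 = 48.2727
UCL_R = D₄·R̄ = 2.114 × 48.2727 = 102.0485

102.05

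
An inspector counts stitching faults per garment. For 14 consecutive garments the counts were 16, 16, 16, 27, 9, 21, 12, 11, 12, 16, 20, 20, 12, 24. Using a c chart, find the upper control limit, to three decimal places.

28.784

c̄ = (16 + 16 + 16 + 27 + 9 + 21 + 12 + 11 + 12 + 16 + 20 + 20 + 12 + 24) / 14 = 232 / 14 = 16.5714
UCL = c̄ + 3√c̄ = 16.5714 + 3 × √16.5714 = 16.5714 + 3 × 4.0708 = 28.7838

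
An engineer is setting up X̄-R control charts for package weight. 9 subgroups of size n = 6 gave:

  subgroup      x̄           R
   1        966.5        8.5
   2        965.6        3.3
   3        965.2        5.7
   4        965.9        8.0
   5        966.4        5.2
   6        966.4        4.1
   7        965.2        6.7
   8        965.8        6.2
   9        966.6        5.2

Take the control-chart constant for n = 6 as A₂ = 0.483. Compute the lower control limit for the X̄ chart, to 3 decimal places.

X̄̄ = (966.5 + 965.6 + 965.2 + 965.9 + 966.4 + 966.4 + 965.2 + 965.8 + 966.6) / 9 = 8693.6000 / 9 = 965.9556
R̄ = (8.5 + 3.3 + 5.7 + 8.0 + 5.2 + 4.1 + 6.7 + 6.2 + 5.2) / 9 = 52.9000 / 9 = 5.8778
LCL = X̄̄ − A₂·R̄ = 965.9556 − 0.483 × 5.8778 = 963.1166

963.117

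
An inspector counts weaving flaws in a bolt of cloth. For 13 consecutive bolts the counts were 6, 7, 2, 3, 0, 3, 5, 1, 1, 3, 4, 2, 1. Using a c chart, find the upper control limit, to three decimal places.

c̄ = (6 + 7 + 2 + 3 + 0 + 3 + 5 + 1 + 1 + 3 + 4 + 2 + 1) / 13 = 38 / 13 = 2.9231
UCL = c̄ + 3√c̄ = 2.9231 + 3 × √2.9231 = 2.9231 + 3 × 1.7097 = 8.0522

8.052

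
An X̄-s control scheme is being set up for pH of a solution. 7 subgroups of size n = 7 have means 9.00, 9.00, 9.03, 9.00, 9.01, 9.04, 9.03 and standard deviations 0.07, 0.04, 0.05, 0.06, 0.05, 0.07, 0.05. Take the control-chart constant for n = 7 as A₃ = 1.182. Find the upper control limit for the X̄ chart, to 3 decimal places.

X̄̄ = (9.00 + 9.00 + 9.03 + 9.00 + 9.01 + 9.04 + 9.03) / 7 = 9.0157
s̄ = (0.07 + 0.04 + 0.05 + 0.06 + 0.05 + 0.07 + 0.05) / 7 = 0.0557
UCL = X̄̄ + A₃·s̄ = 9.0157 + 1.182 × 0.0557 = 9.0816

9.082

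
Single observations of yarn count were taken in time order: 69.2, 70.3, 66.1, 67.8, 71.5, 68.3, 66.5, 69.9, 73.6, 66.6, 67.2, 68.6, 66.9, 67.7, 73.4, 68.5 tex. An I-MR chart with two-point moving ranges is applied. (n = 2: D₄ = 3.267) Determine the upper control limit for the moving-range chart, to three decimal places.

9.779

Moving ranges: 1.1, 4.2, 1.7, 3.7, 3.2, 1.8, 3.4, 3.7, 7.0, 0.6, 1.4, 1.7, 0.8, 5.7, 4.9; M̄R̄ = 44.9000 / 15 = 2.9933
UCL_MR = D₄·M̄R̄ = 3.267 × 2.9933 = 9.7792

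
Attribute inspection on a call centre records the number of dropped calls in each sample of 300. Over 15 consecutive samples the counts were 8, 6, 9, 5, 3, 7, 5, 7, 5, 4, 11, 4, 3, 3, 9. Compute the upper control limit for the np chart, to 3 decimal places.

13.168

p̄ = Σdᵢ / (k·n) = 89 / (15 × 300) = 0.01978
UCL = np̄ + 3·√(np̄(1−p̄)) = 5.9333 + 3 × √(5.9333×0.98022) = 5.9333 + 3 × 2.4116 = 13.1682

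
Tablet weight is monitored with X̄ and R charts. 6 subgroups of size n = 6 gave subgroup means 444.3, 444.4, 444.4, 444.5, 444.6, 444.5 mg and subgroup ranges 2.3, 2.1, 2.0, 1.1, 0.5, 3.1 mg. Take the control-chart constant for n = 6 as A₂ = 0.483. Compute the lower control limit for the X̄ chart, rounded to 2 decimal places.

X̄̄ = (444.3 + 444.4 + 444.4 + 444.5 + 444.6 + 444.5) / 6 = 2666.7000 / 6 = 444.4500
R̄ = (2.3 + 2.1 + 2.0 + 1.1 + 0.5 + 3.1) / 6 = 11.1000 / 6 = 1.8500
LCL = X̄̄ − A₂·R̄ = 444.4500 − 0.483 × 1.8500 = 443.5564

443.56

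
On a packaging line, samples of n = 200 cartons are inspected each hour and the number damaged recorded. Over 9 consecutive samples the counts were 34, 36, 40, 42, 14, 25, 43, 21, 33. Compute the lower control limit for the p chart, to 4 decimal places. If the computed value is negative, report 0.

0.0822

p̄ = Σdᵢ / (k·n) = 288 / (9 × 200) = 0.16000
LCL = p̄ − 3·√(p̄(1−p̄)/n) = 0.16000 − 3 × 0.02592 = 0.08223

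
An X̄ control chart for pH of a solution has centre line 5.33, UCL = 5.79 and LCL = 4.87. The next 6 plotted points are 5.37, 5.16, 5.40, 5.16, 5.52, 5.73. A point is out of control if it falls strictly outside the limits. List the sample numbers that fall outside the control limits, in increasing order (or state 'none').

All 6 points lie within [4.87, 5.79].

none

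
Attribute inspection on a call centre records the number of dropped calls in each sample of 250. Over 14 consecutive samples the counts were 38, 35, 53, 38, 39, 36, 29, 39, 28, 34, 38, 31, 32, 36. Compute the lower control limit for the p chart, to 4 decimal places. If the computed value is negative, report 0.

p̄ = Σdᵢ / (k·n) = 506 / (14 × 250) = 0.14457
LCL = p̄ − 3·√(p̄(1−p̄)/n) = 0.14457 − 3 × 0.02224 = 0.07785

0.0778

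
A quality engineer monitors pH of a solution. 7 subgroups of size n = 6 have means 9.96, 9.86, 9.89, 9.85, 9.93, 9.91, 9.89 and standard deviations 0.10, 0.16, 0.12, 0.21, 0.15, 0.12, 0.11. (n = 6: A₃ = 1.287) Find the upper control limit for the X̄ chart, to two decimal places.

10.08

X̄̄ = (9.96 + 9.86 + 9.89 + 9.85 + 9.93 + 9.91 + 9.89) / 7 = 9.8986
s̄ = (0.10 + 0.16 + 0.12 + 0.21 + 0.15 + 0.12 + 0.11) / 7 = 0.1386
UCL = X̄̄ + A₃·s̄ = 9.8986 + 1.287 × 0.1386 = 10.0769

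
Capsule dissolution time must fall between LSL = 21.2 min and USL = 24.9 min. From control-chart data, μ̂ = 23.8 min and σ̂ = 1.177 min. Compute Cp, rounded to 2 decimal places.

0.52

Cp = (USL − LSL) / (6σ̂) = (24.9 − 21.2) / (6 × 1.177) = 3.7000 / 7.0620 = 0.5239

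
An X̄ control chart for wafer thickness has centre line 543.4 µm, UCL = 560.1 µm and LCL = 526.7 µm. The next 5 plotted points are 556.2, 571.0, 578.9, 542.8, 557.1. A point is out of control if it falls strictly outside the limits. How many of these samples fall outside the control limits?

Compare each point to [526.7, 560.1]: sample 2 = 571.0 > UCL; sample 3 = 578.9 > UCL.

2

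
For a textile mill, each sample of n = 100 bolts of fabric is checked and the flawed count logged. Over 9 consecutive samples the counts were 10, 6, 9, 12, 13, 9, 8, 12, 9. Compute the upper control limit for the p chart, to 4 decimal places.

p̄ = Σdᵢ / (k·n) = 88 / (9 × 100) = 0.09778
UCL = p̄ + 3·√(p̄(1−p̄)/n) = 0.09778 + 3 × √(0.09778×0.90222/100) = 0.09778 + 3 × 0.02970 = 0.18688

0.1869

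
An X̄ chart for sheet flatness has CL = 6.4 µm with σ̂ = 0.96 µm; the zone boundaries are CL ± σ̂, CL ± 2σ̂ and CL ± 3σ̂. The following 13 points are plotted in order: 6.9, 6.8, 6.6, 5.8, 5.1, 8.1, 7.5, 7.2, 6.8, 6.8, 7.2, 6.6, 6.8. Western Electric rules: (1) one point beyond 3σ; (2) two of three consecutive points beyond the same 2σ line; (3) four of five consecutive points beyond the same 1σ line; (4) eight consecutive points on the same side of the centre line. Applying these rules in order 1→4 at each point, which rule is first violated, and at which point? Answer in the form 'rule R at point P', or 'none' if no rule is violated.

rule 4 at point 13

Zone of each point (C = within 1σ̂, B = 1σ̂–2σ̂, A = 2σ̂–3σ̂, * = beyond 3σ̂; sign = side of CL): 1:+C, 2:+C, 3:+C, 4:-C, 5:-B, 6:+B, 7:+B, 8:+C, 9:+C, 10:+C, 11:+C, 12:+C, 13:+C
Rule 4 (eight consecutive points on the same side of the centre line) is satisfied at point 13.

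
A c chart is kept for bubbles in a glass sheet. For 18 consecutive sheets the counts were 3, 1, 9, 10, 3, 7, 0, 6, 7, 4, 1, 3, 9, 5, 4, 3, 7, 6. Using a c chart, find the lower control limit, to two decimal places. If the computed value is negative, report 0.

c̄ = (3 + 1 + 9 + 10 + 3 + 7 + 0 + 6 + 7 + 4 + 1 + 3 + 9 + 5 + 4 + 3 + 7 + 6) / 18 = 88 / 18 = 4.8889
LCL = c̄ − 3√c̄ = 4.8889 − 3 × 2.2111 = -1.7444 → 0 (cannot be negative)

0.00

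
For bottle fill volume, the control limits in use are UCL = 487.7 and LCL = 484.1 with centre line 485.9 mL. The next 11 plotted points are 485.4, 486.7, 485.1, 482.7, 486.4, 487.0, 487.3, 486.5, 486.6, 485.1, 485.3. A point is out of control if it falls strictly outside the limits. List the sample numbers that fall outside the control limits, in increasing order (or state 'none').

4

Compare each point to [484.1, 487.7]: sample 4 = 482.7 < LCL.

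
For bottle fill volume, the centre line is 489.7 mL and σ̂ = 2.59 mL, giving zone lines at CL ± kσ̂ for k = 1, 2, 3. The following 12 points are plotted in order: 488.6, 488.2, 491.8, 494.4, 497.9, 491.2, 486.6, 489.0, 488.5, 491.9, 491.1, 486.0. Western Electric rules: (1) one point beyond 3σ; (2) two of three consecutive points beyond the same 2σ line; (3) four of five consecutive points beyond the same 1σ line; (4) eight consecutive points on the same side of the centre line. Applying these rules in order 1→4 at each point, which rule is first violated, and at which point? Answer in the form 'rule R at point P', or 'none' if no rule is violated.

rule 1 at point 5

Zone of each point (C = within 1σ̂, B = 1σ̂–2σ̂, A = 2σ̂–3σ̂, * = beyond 3σ̂; sign = side of CL): 1:-C, 2:-C, 3:+C, 4:+B, 5:+*, 6:+C, 7:-B, 8:-C, 9:-C, 10:+C, 11:+C, 12:-B
Rule 1 (one point beyond the 3σ limits) is satisfied at point 5.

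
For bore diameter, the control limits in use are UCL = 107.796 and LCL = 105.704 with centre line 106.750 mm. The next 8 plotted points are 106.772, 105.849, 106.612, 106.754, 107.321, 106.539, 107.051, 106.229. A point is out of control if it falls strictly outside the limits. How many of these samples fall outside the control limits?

0

All 8 points lie within [105.704, 107.796].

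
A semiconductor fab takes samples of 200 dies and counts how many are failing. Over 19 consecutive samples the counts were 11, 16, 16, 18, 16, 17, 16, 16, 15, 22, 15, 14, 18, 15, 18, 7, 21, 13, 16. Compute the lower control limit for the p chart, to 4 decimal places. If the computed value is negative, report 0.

p̄ = Σdᵢ / (k·n) = 300 / (19 × 200) = 0.07895
LCL = p̄ − 3·√(p̄(1−p̄)/n) = 0.07895 − 3 × 0.01907 = 0.02174

0.0217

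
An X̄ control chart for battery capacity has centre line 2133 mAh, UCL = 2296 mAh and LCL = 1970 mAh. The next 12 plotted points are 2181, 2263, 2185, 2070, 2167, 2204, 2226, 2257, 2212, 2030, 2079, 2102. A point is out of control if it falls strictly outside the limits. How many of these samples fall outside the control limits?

All 12 points lie within [1970, 2296].

0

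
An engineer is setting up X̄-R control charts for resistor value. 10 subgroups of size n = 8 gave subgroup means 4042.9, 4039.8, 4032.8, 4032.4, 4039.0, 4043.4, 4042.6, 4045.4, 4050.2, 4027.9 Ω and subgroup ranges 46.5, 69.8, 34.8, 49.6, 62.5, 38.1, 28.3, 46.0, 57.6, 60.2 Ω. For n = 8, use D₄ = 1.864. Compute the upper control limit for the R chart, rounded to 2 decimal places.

R̄ = (46.5 + 69.8 + 34.8 + 49.6 + 62.5 + 38.1 + 28.3 + 46.0 + 57.6 + 60.2) / 10 = 493.4000 / 10 = 49.3400
UCL_R = D₄·R̄ = 1.864 × 49.3400 = 91.9698

91.97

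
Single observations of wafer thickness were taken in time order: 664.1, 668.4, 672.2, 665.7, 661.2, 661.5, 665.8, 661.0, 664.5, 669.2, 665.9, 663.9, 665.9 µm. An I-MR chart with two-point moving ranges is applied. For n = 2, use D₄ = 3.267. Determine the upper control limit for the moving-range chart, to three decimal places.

11.979

Moving ranges: 4.3, 3.8, 6.5, 4.5, 0.3, 4.3, 4.8, 3.5, 4.7, 3.3, 2.0, 2.0; M̄R̄ = 44.0000 / 12 = 3.6667
UCL_MR = D₄·M̄R̄ = 3.267 × 3.6667 = 11.9790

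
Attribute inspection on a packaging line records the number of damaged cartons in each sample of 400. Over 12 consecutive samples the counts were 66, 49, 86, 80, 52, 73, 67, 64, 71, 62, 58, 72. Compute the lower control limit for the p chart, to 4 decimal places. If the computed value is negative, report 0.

0.1108

p̄ = Σdᵢ / (k·n) = 800 / (12 × 400) = 0.16667
LCL = p̄ − 3·√(p̄(1−p̄)/n) = 0.16667 − 3 × 0.01863 = 0.11076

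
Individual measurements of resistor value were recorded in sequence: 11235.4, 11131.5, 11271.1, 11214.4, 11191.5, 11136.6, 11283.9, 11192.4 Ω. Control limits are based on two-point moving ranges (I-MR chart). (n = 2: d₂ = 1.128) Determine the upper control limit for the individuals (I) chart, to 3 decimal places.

X̄ = (11235.4 + 11131.5 + 11271.1 + 11214.4 + 11191.5 + 11136.6 + 11283.9 + 11192.4) / 8 = 11207.1000
Moving ranges: 103.9, 139.6, 56.7, 22.9, 54.9, 147.3, 91.5; M̄R̄ = 616.8000 / 7 = 88.1143
UCL = X̄ + 3·M̄R̄/d₂ = 11207.1000 + 3 × 88.1143 / 1.128 = 11441.4465

11441.447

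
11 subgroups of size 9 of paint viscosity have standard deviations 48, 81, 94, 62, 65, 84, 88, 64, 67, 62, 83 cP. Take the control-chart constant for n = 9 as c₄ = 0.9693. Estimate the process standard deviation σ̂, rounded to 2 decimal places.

74.84

s̄ = (48 + 81 + 94 + 62 + 65 + 84 + 88 + 64 + 67 + 62 + 83) / 11 = 72.5455
σ̂ = s̄ / c₄ = 72.5455 / 0.9693 = 74.8431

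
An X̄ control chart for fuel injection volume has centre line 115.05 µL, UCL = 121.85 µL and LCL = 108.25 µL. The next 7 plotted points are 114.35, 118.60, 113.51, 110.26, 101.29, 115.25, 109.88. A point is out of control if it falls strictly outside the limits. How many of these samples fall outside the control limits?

1

Compare each point to [108.25, 121.85]: sample 5 = 101.29 < LCL.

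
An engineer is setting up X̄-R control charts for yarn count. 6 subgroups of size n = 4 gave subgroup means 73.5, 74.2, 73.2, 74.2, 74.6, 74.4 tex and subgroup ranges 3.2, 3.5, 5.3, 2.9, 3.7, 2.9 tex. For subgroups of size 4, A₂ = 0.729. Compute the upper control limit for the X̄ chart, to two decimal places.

76.63

X̄̄ = (73.5 + 74.2 + 73.2 + 74.2 + 74.6 + 74.4) / 6 = 444.1000 / 6 = 74.0167
R̄ = (3.2 + 3.5 + 5.3 + 2.9 + 3.7 + 2.9) / 6 = 21.5000 / 6 = 3.5833
UCL = X̄̄ + A₂·R̄ = 74.0167 + 0.729 × 3.5833 = 76.6289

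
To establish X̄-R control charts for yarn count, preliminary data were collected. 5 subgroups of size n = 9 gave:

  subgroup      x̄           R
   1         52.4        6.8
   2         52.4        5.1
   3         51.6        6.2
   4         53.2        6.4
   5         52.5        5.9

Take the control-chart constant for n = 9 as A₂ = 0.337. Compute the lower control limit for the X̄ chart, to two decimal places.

X̄̄ = (52.4 + 52.4 + 51.6 + 53.2 + 52.5) / 5 = 262.1000 / 5 = 52.4200
R̄ = (6.8 + 5.1 + 6.2 + 6.4 + 5.9) / 5 = 30.4000 / 5 = 6.0800
LCL = X̄̄ − A₂·R̄ = 52.4200 − 0.337 × 6.0800 = 50.3710

50.37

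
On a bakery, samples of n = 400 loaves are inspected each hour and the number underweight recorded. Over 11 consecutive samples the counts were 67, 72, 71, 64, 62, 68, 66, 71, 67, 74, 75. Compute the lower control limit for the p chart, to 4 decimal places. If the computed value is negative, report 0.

p̄ = Σdᵢ / (k·n) = 757 / (11 × 400) = 0.17205
LCL = p̄ − 3·√(p̄(1−p̄)/n) = 0.17205 − 3 × 0.01887 = 0.11543

0.1154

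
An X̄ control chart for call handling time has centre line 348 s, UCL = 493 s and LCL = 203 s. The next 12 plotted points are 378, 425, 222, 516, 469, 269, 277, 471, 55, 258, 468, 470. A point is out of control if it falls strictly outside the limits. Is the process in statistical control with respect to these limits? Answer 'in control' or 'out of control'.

Compare each point to [203, 493]: sample 4 = 516 > UCL; sample 9 = 55 < LCL.

out of control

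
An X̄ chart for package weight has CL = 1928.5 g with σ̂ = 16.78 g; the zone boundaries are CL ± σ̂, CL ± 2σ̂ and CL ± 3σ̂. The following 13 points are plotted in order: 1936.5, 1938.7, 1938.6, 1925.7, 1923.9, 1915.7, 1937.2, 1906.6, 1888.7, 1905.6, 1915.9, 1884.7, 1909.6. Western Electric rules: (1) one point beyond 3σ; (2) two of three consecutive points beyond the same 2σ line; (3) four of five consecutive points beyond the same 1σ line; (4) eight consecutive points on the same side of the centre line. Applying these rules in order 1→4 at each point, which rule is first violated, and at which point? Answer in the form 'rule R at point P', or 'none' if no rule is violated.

rule 3 at point 12

Zone of each point (C = within 1σ̂, B = 1σ̂–2σ̂, A = 2σ̂–3σ̂, * = beyond 3σ̂; sign = side of CL): 1:+C, 2:+C, 3:+C, 4:-C, 5:-C, 6:-C, 7:+C, 8:-B, 9:-A, 10:-B, 11:-C, 12:-A, 13:-B
Rule 3 (four of five consecutive points beyond the same 1σ limit) is satisfied at point 12.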